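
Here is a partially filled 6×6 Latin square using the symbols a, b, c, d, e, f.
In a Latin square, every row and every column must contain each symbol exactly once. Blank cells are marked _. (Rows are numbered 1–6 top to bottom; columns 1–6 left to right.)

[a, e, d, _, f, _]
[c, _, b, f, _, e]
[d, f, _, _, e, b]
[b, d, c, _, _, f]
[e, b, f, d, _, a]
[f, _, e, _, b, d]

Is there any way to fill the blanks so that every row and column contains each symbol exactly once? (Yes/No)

No row or column among the givens repeats a symbol, and propagating forced cells runs into no contradiction.
One valid completion exists (for instance, a e d b f c / c a b f d e / d f a c e b / b d c e a f / e b f d c a / f c e a b d).

Yes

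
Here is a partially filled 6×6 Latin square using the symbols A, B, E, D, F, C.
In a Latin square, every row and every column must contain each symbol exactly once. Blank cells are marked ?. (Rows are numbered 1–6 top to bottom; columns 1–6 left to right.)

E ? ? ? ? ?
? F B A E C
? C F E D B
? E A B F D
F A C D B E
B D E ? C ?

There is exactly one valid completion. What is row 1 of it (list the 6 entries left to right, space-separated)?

E B D C A F

Row 1, column 2: row 1 has {E} and column 2 has {A, E, D, F, C}, leaving only B.
Row 1, column 3: row 1 has {B, E} and column 3 has {A, B, E, F, C}, leaving only D.
Row 1, column 5: row 1 has {B, E, D} and column 5 has {B, E, D, F, C}, leaving only A.
Row 1, column 6: row 1 has {A, B, E, D} and column 6 has {B, E, D, C}, leaving only F.
Row 1, column 4: row 1 has {A, B, E, D, F} and column 4 has {A, B, E, D}, leaving only C.
So row 1 reads: E B D C A F.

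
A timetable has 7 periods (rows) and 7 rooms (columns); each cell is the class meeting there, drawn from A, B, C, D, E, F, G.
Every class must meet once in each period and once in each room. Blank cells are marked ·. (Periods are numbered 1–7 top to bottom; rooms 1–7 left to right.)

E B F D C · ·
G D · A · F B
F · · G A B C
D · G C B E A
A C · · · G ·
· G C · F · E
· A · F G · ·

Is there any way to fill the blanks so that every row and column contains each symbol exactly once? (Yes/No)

Period 1, room 6: period 1 has {B, C, D, E, F} and room 6 has {B, E, F, G}, so it must be A.
Period 1, room 7: period 1 has {A, B, C, D, E, F} and room 7 has {A, B, C, E}, so it must be G.
Period 2, room 3: period 2 has {A, B, D, F, G} and room 3 has {C, F, G}, so it must be E.
Now period 2, room 5: period 2 together with room 5 already contain {A, B, C, D, E, F, G} — every symbol — so nothing can go there. The grid has no valid completion.

No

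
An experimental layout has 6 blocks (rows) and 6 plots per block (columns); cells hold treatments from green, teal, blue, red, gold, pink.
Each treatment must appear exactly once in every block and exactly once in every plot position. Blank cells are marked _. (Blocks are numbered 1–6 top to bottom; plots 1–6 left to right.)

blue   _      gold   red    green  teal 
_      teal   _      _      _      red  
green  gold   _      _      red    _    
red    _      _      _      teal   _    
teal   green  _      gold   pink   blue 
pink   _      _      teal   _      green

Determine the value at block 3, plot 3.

teal

Block 1, plot 2: block 1 has {green, teal, blue, red, gold} and plot 2 has {green, teal, gold}, leaving only pink.
Block 2, plot 1: block 2 has {teal, red} and plot 1 has {green, teal, blue, red, pink}, leaving only gold.
Block 2, plot 5: block 2 has {teal, red, gold} and plot 5 has {green, teal, red, pink}, leaving only blue.
Block 3, plot 6: block 3 has {green, red, gold} and plot 6 has {green, teal, blue, red}, leaving only pink.
Block 3, plot 4: block 3 has {green, red, gold, pink} and plot 4 has {teal, red, gold}, leaving only blue.
Block 3 already has {green, blue, red, gold, pink} and plot 3 already has {gold}, so block 3, plot 3 must be teal.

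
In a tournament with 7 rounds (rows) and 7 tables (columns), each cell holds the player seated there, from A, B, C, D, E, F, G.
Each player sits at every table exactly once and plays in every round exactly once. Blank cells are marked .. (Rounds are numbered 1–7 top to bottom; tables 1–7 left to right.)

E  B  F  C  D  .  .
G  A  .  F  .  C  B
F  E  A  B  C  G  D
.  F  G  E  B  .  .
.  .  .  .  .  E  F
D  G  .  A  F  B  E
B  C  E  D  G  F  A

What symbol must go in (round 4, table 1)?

Round 1, table 6: round 1 has {B, C, D, E, F} and table 6 has {B, C, E, F, G}, leaving only A.
Round 1, table 7: round 1 has {A, B, C, D, E, F} and table 7 has {A, B, D, E, F}, leaving only G.
Round 2, table 3: round 2 has {A, B, C, F, G} and table 3 has {A, E, F, G}, leaving only D.
Round 2, table 5: round 2 has {A, B, C, D, F, G} and table 5 has {B, C, D, F, G}, leaving only E.
Round 4, table 6: round 4 has {B, E, F, G} and table 6 has {A, B, C, E, F, G}, leaving only D.
Round 4, table 7: round 4 has {B, D, E, F, G} and table 7 has {A, B, D, E, F, G}, leaving only C.
Round 4 already has {B, C, D, E, F, G} and table 1 already has {B, D, E, F, G}, so round 4, table 1 must be A.

A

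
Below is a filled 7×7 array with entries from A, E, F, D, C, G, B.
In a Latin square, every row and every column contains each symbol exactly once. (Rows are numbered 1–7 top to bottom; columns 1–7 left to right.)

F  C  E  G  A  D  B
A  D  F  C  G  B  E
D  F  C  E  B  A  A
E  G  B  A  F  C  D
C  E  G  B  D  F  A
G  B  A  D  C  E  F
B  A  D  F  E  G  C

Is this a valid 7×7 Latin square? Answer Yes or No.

Row 3 contains A twice (at columns 6 and 7), so it is not a permutation.

No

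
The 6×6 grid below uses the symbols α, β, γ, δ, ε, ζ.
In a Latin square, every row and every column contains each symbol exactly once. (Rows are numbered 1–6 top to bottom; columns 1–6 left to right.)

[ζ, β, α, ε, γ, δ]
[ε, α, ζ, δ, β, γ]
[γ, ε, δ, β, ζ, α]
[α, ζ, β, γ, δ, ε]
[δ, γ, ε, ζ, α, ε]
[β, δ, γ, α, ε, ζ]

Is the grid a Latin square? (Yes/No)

No

Column 6 contains ε twice (at rows 4 and 5), so it is not a permutation.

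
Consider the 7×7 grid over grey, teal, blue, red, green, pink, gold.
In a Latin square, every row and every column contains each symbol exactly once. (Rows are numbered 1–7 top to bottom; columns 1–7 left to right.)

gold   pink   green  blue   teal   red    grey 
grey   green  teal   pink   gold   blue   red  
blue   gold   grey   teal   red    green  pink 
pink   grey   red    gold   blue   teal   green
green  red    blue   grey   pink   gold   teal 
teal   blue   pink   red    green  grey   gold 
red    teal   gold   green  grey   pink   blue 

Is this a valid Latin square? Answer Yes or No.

Each row is a permutation of the 7 symbols, and so is each column.

Yes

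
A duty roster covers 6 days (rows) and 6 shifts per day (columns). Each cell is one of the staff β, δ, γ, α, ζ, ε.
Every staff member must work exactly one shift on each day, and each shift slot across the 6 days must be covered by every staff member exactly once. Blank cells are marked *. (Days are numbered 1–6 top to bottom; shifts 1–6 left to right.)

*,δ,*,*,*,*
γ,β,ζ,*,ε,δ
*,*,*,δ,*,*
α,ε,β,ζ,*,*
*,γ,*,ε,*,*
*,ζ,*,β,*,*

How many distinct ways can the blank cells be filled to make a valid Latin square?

Day 1, shift 1: eliminating its day and shift leaves {β, ζ, ε}.
Day 1, shift 3: eliminating its day and shift leaves {γ, α, ε}.
Day 1, shift 4: eliminating its day and shift leaves {γ, α}.
Day 1, shift 5: eliminating its day and shift leaves {β, γ, α, ζ}.
Day 1, shift 6: eliminating its day and shift leaves {β, γ, α, ζ, ε}.
Day 2, shift 4: eliminating its day and shift leaves {α}.
Day 3, shift 1: eliminating its day and shift leaves {β, ζ, ε}.
Day 3, shift 2: eliminating its day and shift leaves {α}.
Day 3, shift 3: eliminating its day and shift leaves {γ, α, ε}.
Day 3, shift 5: eliminating its day and shift leaves {β, γ, α, ζ}.
Day 3, shift 6: eliminating its day and shift leaves {β, γ, α, ζ, ε}.
Day 4, shift 5: eliminating its day and shift leaves {δ, γ}.
Day 4, shift 6: eliminating its day and shift leaves {γ}.
Day 5, shift 1: eliminating its day and shift leaves {β, δ, ζ}.
Day 5, shift 3: eliminating its day and shift leaves {δ, α}.
Day 5, shift 5: eliminating its day and shift leaves {β, δ, α, ζ}.
Day 5, shift 6: eliminating its day and shift leaves {β, α, ζ}.
Day 6, shift 1: eliminating its day and shift leaves {δ, ε}.
Day 6, shift 3: eliminating its day and shift leaves {δ, γ, α, ε}.
Day 6, shift 5: eliminating its day and shift leaves {δ, γ, α}.
Day 6, shift 6: eliminating its day and shift leaves {γ, α, ε}.
Enumerating the assignments across these blanks that avoid any day or shift repeat gives 12 completions.

12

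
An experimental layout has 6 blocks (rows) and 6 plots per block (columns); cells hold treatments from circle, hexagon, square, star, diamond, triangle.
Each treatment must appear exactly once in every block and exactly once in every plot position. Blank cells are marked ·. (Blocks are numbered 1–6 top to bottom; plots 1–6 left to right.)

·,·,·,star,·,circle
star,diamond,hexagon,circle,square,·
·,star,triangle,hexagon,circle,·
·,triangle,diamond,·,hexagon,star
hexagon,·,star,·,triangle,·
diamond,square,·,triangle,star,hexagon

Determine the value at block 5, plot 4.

Block 1, plot 2: block 1 has {circle, star} and plot 2 has {square, star, diamond, triangle}, leaving only hexagon.
Block 1, plot 3: block 1 has {circle, hexagon, star} and plot 3 has {hexagon, star, diamond, triangle}, leaving only square.
Block 1, plot 1: block 1 has {circle, hexagon, square, star} and plot 1 has {hexagon, star, diamond}, leaving only triangle.
Block 1, plot 5: block 1 has {circle, hexagon, square, star, triangle} and plot 5 has {circle, hexagon, square, star, triangle}, leaving only diamond.
Block 2, plot 6: block 2 has {circle, hexagon, square, star, diamond} and plot 6 has {circle, hexagon, star}, leaving only triangle.
Block 3, plot 1: block 3 has {circle, hexagon, star, triangle} and plot 1 has {hexagon, star, diamond, triangle}, leaving only square.
Block 3, plot 6: block 3 has {circle, hexagon, square, star, triangle} and plot 6 has {circle, hexagon, star, triangle}, leaving only diamond.
Block 4, plot 1: block 4 has {hexagon, star, diamond, triangle} and plot 1 has {hexagon, square, star, diamond, triangle}, leaving only circle.
Block 4, plot 4: block 4 has {circle, hexagon, star, diamond, triangle} and plot 4 has {circle, hexagon, star, triangle}, leaving only square.
Block 5 already has {hexagon, star, triangle} and plot 4 already has {circle, hexagon, square, star, triangle}, so block 5, plot 4 must be diamond.

diamond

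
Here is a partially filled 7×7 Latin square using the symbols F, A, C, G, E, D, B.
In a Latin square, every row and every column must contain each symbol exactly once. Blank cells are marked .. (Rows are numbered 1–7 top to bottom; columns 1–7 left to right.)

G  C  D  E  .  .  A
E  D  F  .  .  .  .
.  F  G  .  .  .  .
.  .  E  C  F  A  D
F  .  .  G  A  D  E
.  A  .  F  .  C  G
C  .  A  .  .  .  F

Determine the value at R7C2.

Row 1, column 5: row 1 has {A, C, G, E, D} and column 5 has {F, A}, leaving only B.
Row 1, column 6: row 1 has {A, C, G, E, D, B} and column 6 has {A, C, D}, leaving only F.
Row 4, column 1: row 4 has {F, A, C, E, D} and column 1 has {F, C, G, E}, leaving only B.
Row 4, column 2: row 4 has {F, A, C, E, D, B} and column 2 has {F, A, C, D}, leaving only G.
Row 5, column 2: row 5 has {F, A, G, E, D} and column 2 has {F, A, C, G, D}, leaving only B.
Row 7 already has {F, A, C} and column 2 already has {F, A, C, G, D, B}, so row 7, column 2 must be E.

E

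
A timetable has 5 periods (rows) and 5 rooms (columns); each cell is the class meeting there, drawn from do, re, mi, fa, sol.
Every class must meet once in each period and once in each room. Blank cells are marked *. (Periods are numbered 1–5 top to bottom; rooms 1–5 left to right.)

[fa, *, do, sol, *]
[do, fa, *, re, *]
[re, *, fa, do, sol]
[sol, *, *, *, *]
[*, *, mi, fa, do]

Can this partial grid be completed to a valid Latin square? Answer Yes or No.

No

Period 5, room 1: period 5 together with room 1 already contain {do, re, mi, fa, sol} — every symbol — so nothing can go there. The grid has no valid completion.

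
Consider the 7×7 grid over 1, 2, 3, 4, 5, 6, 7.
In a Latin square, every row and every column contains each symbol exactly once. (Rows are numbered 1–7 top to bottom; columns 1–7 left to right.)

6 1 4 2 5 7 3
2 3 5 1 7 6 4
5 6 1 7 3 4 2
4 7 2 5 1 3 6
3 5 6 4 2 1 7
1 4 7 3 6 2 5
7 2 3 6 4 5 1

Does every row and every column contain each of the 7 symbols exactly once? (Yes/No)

Yes

Each row is a permutation of the 7 symbols, and so is each column.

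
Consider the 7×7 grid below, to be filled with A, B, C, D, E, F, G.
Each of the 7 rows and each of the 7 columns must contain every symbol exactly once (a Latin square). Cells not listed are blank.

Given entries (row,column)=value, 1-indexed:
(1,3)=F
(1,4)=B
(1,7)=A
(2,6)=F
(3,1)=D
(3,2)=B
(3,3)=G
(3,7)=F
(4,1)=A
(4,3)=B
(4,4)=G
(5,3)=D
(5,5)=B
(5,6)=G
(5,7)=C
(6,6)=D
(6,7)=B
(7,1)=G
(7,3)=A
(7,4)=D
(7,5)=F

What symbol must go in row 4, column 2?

Row 7, column 7: row 7 has {A, D, F, G} and column 7 has {A, B, C, F}, leaving only E.
Row 4, column 7: row 4 has {A, B, G} and column 7 has {A, B, C, E, F}, leaving only D.
Row 2, column 7: row 2 has {F} and column 7 has {A, B, C, D, E, F}, leaving only G.
Row 7, column 2: row 7 has {A, D, E, F, G} and column 2 has {B}, leaving only C.
Row 7, column 6: row 7 has {A, C, D, E, F, G} and column 6 has {D, F, G}, leaving only B.
Row 4, column 2 is narrowed to {E, F}.
If it were E, then row 4, column 6 would be left with no valid symbol.
So row 4, column 2 must be F.

F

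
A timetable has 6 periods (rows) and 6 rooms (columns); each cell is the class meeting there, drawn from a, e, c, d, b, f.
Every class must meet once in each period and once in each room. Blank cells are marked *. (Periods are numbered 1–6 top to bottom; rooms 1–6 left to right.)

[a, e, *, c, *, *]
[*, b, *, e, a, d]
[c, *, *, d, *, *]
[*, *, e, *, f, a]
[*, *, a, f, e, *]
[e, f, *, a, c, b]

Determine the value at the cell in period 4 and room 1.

Period 1, room 6: period 1 has {a, e, c} and room 6 has {a, d, b}, leaving only f.
Period 2, room 1: period 2 has {a, e, d, b} and room 1 has {a, e, c}, leaving only f.
Period 2, room 3: period 2 has {a, e, d, b, f} and room 3 has {a, e}, leaving only c.
Period 3, room 2: period 3 has {c, d} and room 2 has {e, b, f}, leaving only a.
Period 3, room 5: period 3 has {a, c, d} and room 5 has {a, e, c, f}, leaving only b.
Period 1, room 5: period 1 has {a, e, c, f} and room 5 has {a, e, c, b, f}, leaving only d.
Period 1, room 3: period 1 has {a, e, c, d, f} and room 3 has {a, e, c}, leaving only b.
Period 3, room 3: period 3 has {a, c, d, b} and room 3 has {a, e, c, b}, leaving only f.
Period 3, room 6: period 3 has {a, c, d, b, f} and room 6 has {a, d, b, f}, leaving only e.
Period 4, room 4: period 4 has {a, e, f} and room 4 has {a, e, c, d, f}, leaving only b.
Period 4 already has {a, e, b, f} and room 1 already has {a, e, c, f}, so period 4, room 1 must be d.

d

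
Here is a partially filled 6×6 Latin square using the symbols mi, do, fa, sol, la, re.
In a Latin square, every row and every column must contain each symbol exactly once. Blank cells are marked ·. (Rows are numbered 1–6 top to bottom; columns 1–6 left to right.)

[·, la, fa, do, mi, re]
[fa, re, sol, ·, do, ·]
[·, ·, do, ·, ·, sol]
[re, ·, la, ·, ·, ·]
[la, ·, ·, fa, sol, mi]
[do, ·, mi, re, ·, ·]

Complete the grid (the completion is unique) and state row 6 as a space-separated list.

Row 1, column 1: row 1 has {mi, do, fa, la, re} and column 1 has {do, fa, la, re}, leaving only sol.
Row 2, column 6: row 2 has {do, fa, sol, re} and column 6 has {mi, sol, re}, leaving only la.
Row 6, column 6: row 6 has {mi, do, re} and column 6 has {mi, sol, la, re}, leaving only fa.
Row 6, column 2: row 6 has {mi, do, fa, re} and column 2 has {la, re}, leaving only sol.
Row 6, column 5: row 6 has {mi, do, fa, sol, re} and column 5 has {mi, do, sol}, leaving only la.
So row 6 reads: do sol mi re la fa.

do sol mi re la fa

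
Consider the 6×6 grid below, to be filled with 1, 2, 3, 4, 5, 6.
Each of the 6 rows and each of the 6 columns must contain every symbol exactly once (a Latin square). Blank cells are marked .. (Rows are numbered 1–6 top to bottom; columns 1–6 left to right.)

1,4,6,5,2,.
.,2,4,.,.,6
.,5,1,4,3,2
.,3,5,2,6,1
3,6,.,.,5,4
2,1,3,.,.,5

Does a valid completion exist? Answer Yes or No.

Yes

No row or column among the givens repeats a symbol, and propagating forced cells runs into no contradiction.
One valid completion exists (for instance, 1 4 6 5 2 3 / 5 2 4 3 1 6 / 6 5 1 4 3 2 / 4 3 5 2 6 1 / 3 6 2 1 5 4 / 2 1 3 6 4 5).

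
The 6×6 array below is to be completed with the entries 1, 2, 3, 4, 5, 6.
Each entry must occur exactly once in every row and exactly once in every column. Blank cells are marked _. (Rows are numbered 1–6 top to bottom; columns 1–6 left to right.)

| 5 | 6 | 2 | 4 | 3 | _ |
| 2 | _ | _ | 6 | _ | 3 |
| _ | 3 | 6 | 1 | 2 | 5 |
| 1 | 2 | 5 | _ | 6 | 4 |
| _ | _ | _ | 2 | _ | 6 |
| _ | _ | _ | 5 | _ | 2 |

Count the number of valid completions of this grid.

4

Row 1, column 6: eliminating its row and column leaves {1}.
Row 2, column 2: eliminating its row and column leaves {1, 4, 5}.
Row 2, column 3: eliminating its row and column leaves {1, 4}.
Row 2, column 5: eliminating its row and column leaves {1, 4, 5}.
Row 3, column 1: eliminating its row and column leaves {4}.
Row 4, column 4: eliminating its row and column leaves {3}.
Row 5, column 1: eliminating its row and column leaves {3, 4}.
Row 5, column 2: eliminating its row and column leaves {1, 4, 5}.
Row 5, column 3: eliminating its row and column leaves {1, 3, 4}.
Row 5, column 5: eliminating its row and column leaves {1, 4, 5}.
Row 6, column 1: eliminating its row and column leaves {3, 4, 6}.
Row 6, column 2: eliminating its row and column leaves {1, 4}.
Row 6, column 3: eliminating its row and column leaves {1, 3, 4}.
Row 6, column 5: eliminating its row and column leaves {1, 4}.
Enumerating the assignments across these blanks that avoid any row or column repeat gives 4 completions.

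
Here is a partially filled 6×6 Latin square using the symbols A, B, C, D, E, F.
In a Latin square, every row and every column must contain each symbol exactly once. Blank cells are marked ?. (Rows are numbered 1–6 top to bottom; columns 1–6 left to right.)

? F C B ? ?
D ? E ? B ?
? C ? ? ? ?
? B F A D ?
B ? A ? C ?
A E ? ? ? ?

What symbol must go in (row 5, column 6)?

Row 1, column 1: row 1 has {B, C, F} and column 1 has {A, B, D}, leaving only E.
Row 1, column 5: row 1 has {B, C, E, F} and column 5 has {B, C, D}, leaving only A.
Row 1, column 6: row 1 has {A, B, C, E, F} and column 6 has {}, leaving only D.
Row 2, column 2: row 2 has {B, D, E} and column 2 has {B, C, E, F}, leaving only A.
Row 3, column 1: row 3 has {C} and column 1 has {A, B, D, E}, leaving only F.
Row 3, column 5: row 3 has {C, F} and column 5 has {A, B, C, D}, leaving only E.
Row 3, column 4: row 3 has {C, E, F} and column 4 has {A, B}, leaving only D.
Row 3, column 3: row 3 has {C, D, E, F} and column 3 has {A, C, E, F}, leaving only B.
Row 3, column 6: row 3 has {B, C, D, E, F} and column 6 has {D}, leaving only A.
Row 4, column 1: row 4 has {A, B, D, F} and column 1 has {A, B, D, E, F}, leaving only C.
Row 4, column 6: row 4 has {A, B, C, D, F} and column 6 has {A, D}, leaving only E.
Row 5 already has {A, B, C} and column 6 already has {A, D, E}, so row 5, column 6 must be F.

F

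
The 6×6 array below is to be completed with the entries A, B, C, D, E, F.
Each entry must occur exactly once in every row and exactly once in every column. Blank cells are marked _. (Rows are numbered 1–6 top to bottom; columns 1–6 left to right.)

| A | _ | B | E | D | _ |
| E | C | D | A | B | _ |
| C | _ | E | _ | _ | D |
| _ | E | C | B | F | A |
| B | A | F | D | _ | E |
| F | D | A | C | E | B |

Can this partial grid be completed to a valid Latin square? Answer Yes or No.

No row or column among the givens repeats a symbol, and propagating forced cells runs into no contradiction.
One valid completion exists (for instance, A F B E D C / E C D A B F / C B E F A D / D E C B F A / B A F D C E / F D A C E B).

Yes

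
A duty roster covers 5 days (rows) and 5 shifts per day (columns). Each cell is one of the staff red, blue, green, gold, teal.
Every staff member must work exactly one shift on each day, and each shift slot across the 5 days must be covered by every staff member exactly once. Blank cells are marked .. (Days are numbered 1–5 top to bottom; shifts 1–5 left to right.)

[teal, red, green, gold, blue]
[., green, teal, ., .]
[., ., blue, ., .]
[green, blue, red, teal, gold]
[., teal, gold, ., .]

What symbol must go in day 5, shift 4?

red

Day 2, shift 5: day 2 has {green, teal} and shift 5 has {blue, gold}, leaving only red.
Day 2, shift 4: day 2 has {red, green, teal} and shift 4 has {gold, teal}, leaving only blue.
Day 2, shift 1: day 2 has {red, blue, green, teal} and shift 1 has {green, teal}, leaving only gold.
Day 3, shift 1: day 3 has {blue} and shift 1 has {green, gold, teal}, leaving only red.
Day 3, shift 2: day 3 has {red, blue} and shift 2 has {red, blue, green, teal}, leaving only gold.
Day 3, shift 4: day 3 has {red, blue, gold} and shift 4 has {blue, gold, teal}, leaving only green.
Day 5 already has {gold, teal} and shift 4 already has {blue, green, gold, teal}, so day 5, shift 4 must be red.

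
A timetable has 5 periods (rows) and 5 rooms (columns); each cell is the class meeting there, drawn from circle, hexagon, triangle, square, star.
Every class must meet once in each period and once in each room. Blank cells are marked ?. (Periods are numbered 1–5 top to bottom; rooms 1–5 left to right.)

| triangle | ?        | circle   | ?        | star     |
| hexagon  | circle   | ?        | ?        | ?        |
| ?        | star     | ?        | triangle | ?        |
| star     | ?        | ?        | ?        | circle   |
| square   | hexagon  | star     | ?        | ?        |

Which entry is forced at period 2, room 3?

triangle

Period 1, room 2: period 1 has {circle, triangle, star} and room 2 has {circle, hexagon, star}, leaving only square.
Period 1, room 4: period 1 has {circle, triangle, square, star} and room 4 has {triangle}, leaving only hexagon.
Period 3, room 1: period 3 has {triangle, star} and room 1 has {hexagon, triangle, square, star}, leaving only circle.
Period 4, room 2: period 4 has {circle, star} and room 2 has {circle, hexagon, square, star}, leaving only triangle.
Period 4, room 4: period 4 has {circle, triangle, star} and room 4 has {hexagon, triangle}, leaving only square.
Period 2, room 4: period 2 has {circle, hexagon} and room 4 has {hexagon, triangle, square}, leaving only star.
Period 4, room 3: period 4 has {circle, triangle, square, star} and room 3 has {circle, star}, leaving only hexagon.
Period 3, room 3: period 3 has {circle, triangle, star} and room 3 has {circle, hexagon, star}, leaving only square.
Period 2 already has {circle, hexagon, star} and room 3 already has {circle, hexagon, square, star}, so period 2, room 3 must be triangle.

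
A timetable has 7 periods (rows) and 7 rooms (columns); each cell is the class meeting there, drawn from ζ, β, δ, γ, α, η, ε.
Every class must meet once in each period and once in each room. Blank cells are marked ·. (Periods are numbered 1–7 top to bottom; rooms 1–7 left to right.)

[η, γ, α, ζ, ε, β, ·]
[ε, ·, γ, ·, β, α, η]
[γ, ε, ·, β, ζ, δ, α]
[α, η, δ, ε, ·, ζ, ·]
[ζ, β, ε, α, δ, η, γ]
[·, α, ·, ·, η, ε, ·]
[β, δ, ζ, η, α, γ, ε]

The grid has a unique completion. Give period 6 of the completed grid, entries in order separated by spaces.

Period 6, room 1: period 6 has {α, η, ε} and room 1 has {ζ, β, γ, α, η, ε}, leaving only δ.
Period 6, room 3: period 6 has {δ, α, η, ε} and room 3 has {ζ, δ, γ, α, ε}, leaving only β.
Period 6, room 4: period 6 has {β, δ, α, η, ε} and room 4 has {ζ, β, α, η, ε}, leaving only γ.
Period 6, room 7: period 6 has {β, δ, γ, α, η, ε} and room 7 has {γ, α, η, ε}, leaving only ζ.
So period 6 reads: δ α β γ η ε ζ.

δ α β γ η ε ζ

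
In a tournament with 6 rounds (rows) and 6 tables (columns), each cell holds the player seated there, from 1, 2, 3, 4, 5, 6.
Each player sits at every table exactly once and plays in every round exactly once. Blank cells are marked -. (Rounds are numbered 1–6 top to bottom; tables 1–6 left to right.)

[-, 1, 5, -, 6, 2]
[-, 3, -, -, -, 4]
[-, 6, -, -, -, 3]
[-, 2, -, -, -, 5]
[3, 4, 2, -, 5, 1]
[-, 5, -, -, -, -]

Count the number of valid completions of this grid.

Round 1, table 1: eliminating its round and table leaves {4}.
Round 1, table 4: eliminating its round and table leaves {3, 4}.
Round 2, table 1: eliminating its round and table leaves {1, 2, 5, 6}.
Round 2, table 3: eliminating its round and table leaves {1, 6}.
Round 2, table 4: eliminating its round and table leaves {1, 2, 5, 6}.
Round 2, table 5: eliminating its round and table leaves {1, 2}.
Round 3, table 1: eliminating its round and table leaves {1, 2, 4, 5}.
Round 3, table 3: eliminating its round and table leaves {1, 4}.
Round 3, table 4: eliminating its round and table leaves {1, 2, 4, 5}.
Round 3, table 5: eliminating its round and table leaves {1, 2, 4}.
Round 4, table 1: eliminating its round and table leaves {1, 4, 6}.
Round 4, table 3: eliminating its round and table leaves {1, 3, 4, 6}.
Round 4, table 4: eliminating its round and table leaves {1, 3, 4, 6}.
Round 4, table 5: eliminating its round and table leaves {1, 3, 4}.
Round 5, table 4: eliminating its round and table leaves {6}.
Round 6, table 1: eliminating its round and table leaves {1, 2, 4, 6}.
Round 6, table 3: eliminating its round and table leaves {1, 3, 4, 6}.
Round 6, table 4: eliminating its round and table leaves {1, 2, 3, 4, 6}.
Round 6, table 5: eliminating its round and table leaves {1, 2, 3, 4}.
Round 6, table 6: eliminating its round and table leaves {6}.
Enumerating the assignments across these blanks that avoid any round or table repeat gives 14 completions.

14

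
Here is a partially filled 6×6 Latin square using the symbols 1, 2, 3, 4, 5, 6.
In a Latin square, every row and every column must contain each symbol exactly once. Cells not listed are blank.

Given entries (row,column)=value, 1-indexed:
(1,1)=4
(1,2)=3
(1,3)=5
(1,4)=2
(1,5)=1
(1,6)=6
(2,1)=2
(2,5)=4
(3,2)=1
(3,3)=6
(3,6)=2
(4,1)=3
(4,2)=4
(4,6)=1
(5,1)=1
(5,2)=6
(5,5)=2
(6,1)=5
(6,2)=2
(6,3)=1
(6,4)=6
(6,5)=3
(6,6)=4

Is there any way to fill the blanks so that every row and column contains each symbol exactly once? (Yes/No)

No

Row 3, column 1: row 3 together with column 1 already contain {1, 2, 3, 4, 5, 6} — every symbol — so nothing can go there. The grid has no valid completion.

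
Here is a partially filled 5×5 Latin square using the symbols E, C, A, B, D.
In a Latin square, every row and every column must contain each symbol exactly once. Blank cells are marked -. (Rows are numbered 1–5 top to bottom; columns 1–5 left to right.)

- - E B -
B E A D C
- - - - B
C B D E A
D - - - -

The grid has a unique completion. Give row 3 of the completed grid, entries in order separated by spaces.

Row 3, column 3: row 3 has {B} and column 3 has {E, A, D}, leaving only C.
Row 3, column 4: row 3 has {C, B} and column 4 has {E, B, D}, leaving only A.
Row 3, column 1: row 3 has {C, A, B} and column 1 has {C, B, D}, leaving only E.
Row 3, column 2: row 3 has {E, C, A, B} and column 2 has {E, B}, leaving only D.
So row 3 reads: E D C A B.

E D C A B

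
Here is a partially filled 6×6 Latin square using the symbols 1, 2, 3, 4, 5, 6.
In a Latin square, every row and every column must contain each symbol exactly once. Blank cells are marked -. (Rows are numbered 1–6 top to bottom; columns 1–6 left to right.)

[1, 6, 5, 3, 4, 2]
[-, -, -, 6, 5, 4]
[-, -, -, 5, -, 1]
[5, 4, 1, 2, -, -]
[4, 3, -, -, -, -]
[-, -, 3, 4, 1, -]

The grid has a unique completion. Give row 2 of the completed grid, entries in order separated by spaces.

3 1 2 6 5 4

Row 2, column 3: row 2 has {4, 5, 6} and column 3 has {1, 3, 5}, leaving only 2.
Row 2, column 1: row 2 has {2, 4, 5, 6} and column 1 has {1, 4, 5}, leaving only 3.
Row 2, column 2: row 2 has {2, 3, 4, 5, 6} and column 2 has {3, 4, 6}, leaving only 1.
So row 2 reads: 3 1 2 6 5 4.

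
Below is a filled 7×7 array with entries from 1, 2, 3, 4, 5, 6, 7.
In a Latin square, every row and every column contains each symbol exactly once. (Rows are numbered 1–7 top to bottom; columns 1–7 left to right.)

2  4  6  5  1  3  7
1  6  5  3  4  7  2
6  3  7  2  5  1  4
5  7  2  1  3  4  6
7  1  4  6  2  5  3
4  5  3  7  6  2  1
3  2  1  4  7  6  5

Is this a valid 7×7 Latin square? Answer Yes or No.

Yes

Each row is a permutation of the 7 symbols, and so is each column.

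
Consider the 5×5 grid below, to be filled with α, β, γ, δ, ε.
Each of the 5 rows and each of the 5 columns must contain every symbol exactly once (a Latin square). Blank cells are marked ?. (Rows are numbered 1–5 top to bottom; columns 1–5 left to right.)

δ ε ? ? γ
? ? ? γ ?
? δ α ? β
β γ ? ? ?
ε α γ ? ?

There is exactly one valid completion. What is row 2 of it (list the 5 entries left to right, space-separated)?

α β δ γ ε

Row 2, column 1: row 2 has {γ} and column 1 has {β, δ, ε}, leaving only α.
Row 2, column 2: row 2 has {α, γ} and column 2 has {α, γ, δ, ε}, leaving only β.
Row 1, column 3: row 1 has {γ, δ, ε} and column 3 has {α, γ}, leaving only β.
Row 1, column 4: row 1 has {β, γ, δ, ε} and column 4 has {γ}, leaving only α.
Row 3, column 1: row 3 has {α, β, δ} and column 1 has {α, β, δ, ε}, leaving only γ.
Row 3, column 4: row 3 has {α, β, γ, δ} and column 4 has {α, γ}, leaving only ε.
Row 4, column 4: row 4 has {β, γ} and column 4 has {α, γ, ε}, leaving only δ.
Row 4, column 3: row 4 has {β, γ, δ} and column 3 has {α, β, γ}, leaving only ε.
Row 2, column 3: row 2 has {α, β, γ} and column 3 has {α, β, γ, ε}, leaving only δ.
Row 2, column 5: row 2 has {α, β, γ, δ} and column 5 has {β, γ}, leaving only ε.
So row 2 reads: α β δ γ ε.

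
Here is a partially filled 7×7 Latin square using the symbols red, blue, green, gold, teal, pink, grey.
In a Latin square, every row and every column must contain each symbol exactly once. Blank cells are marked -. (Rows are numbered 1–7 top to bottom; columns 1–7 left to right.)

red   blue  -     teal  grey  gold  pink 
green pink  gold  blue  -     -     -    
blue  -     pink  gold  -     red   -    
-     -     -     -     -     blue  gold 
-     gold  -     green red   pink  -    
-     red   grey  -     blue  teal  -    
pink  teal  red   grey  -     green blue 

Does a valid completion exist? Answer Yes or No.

Yes

No row or column among the givens repeats a symbol, and propagating forced cells runs into no contradiction.
One valid completion exists (for instance, red blue green teal grey gold pink / green pink gold blue teal grey red / blue grey pink gold green red teal / grey green teal red pink blue gold / teal gold blue green red pink grey / gold red grey pink blue teal green / pink teal red grey gold green blue).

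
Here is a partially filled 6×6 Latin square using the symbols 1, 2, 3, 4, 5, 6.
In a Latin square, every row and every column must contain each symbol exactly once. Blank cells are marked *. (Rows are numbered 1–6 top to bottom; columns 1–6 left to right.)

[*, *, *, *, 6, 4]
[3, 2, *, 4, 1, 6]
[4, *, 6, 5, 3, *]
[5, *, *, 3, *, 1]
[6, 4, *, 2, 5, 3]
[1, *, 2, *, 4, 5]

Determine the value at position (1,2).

Row 1, column 1: row 1 has {4, 6} and column 1 has {1, 3, 4, 5, 6}, leaving only 2.
Row 1, column 4: row 1 has {2, 4, 6} and column 4 has {2, 3, 4, 5}, leaving only 1.
Row 2, column 3: row 2 has {1, 2, 3, 4, 6} and column 3 has {2, 6}, leaving only 5.
Row 1, column 3: row 1 has {1, 2, 4, 6} and column 3 has {2, 5, 6}, leaving only 3.
Row 1 already has {1, 2, 3, 4, 6} and column 2 already has {2, 4}, so row 1, column 2 must be 5.

5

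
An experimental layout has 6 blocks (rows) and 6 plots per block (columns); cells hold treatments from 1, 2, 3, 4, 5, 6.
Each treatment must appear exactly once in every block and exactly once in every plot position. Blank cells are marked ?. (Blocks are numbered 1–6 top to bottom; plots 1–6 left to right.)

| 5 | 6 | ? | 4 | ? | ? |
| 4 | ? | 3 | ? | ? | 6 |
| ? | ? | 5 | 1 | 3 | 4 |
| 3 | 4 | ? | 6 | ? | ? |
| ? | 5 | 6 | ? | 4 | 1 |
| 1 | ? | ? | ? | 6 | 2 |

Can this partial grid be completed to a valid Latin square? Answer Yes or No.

Yes

No block or plot among the givens repeats a symbol, and propagating forced cells runs into no contradiction.
One valid completion exists (for instance, 5 6 1 4 2 3 / 4 1 3 2 5 6 / 6 2 5 1 3 4 / 3 4 2 6 1 5 / 2 5 6 3 4 1 / 1 3 4 5 6 2).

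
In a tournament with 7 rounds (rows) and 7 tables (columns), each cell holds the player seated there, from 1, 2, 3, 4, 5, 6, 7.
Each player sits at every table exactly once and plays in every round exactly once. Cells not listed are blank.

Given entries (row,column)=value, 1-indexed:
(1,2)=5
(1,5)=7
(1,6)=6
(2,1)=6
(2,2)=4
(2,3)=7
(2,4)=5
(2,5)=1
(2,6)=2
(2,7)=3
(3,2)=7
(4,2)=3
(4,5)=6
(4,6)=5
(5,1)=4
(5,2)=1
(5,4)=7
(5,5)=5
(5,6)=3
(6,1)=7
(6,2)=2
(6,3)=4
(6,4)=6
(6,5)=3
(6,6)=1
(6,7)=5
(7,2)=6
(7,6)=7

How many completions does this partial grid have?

Round 1, table 1: eliminating its round and table leaves {1, 2, 3}.
Round 1, table 3: eliminating its round and table leaves {1, 2, 3}.
Round 1, table 4: eliminating its round and table leaves {1, 2, 3, 4}.
Round 1, table 7: eliminating its round and table leaves {1, 2, 4}.
Round 3, table 1: eliminating its round and table leaves {1, 2, 3, 5}.
Round 3, table 3: eliminating its round and table leaves {1, 2, 3, 5, 6}.
Round 3, table 4: eliminating its round and table leaves {1, 2, 3, 4}.
Round 3, table 5: eliminating its round and table leaves {2, 4}.
Round 3, table 6: eliminating its round and table leaves {4}.
Round 3, table 7: eliminating its round and table leaves {1, 2, 4, 6}.
Round 4, table 1: eliminating its round and table leaves {1, 2}.
Round 4, table 3: eliminating its round and table leaves {1, 2}.
Round 4, table 4: eliminating its round and table leaves {1, 2, 4}.
Round 4, table 7: eliminating its round and table leaves {1, 2, 4, 7}.
Round 5, table 3: eliminating its round and table leaves {2, 6}.
Round 5, table 7: eliminating its round and table leaves {2, 6}.
Round 7, table 1: eliminating its round and table leaves {1, 2, 3, 5}.
Round 7, table 3: eliminating its round and table leaves {1, 2, 3, 5}.
Round 7, table 4: eliminating its round and table leaves {1, 2, 3, 4}.
Round 7, table 5: eliminating its round and table leaves {2, 4}.
Round 7, table 7: eliminating its round and table leaves {1, 2, 4}.
Enumerating the assignments across these blanks that avoid any round or table repeat gives 9 completions.

9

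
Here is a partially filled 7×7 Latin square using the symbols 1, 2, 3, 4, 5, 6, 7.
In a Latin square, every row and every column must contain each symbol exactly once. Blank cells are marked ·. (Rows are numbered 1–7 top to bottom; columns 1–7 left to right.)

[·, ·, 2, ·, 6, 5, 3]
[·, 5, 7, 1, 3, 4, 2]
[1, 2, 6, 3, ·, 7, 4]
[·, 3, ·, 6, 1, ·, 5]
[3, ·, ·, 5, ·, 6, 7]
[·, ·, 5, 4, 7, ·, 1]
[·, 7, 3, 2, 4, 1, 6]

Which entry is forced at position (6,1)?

2

Row 1, column 4: row 1 has {2, 3, 5, 6} and column 4 has {1, 2, 3, 4, 5, 6}, leaving only 7.
Row 1, column 1: row 1 has {2, 3, 5, 6, 7} and column 1 has {1, 3}, leaving only 4.
Row 1, column 2: row 1 has {2, 3, 4, 5, 6, 7} and column 2 has {2, 3, 5, 7}, leaving only 1.
Row 2, column 1: row 2 has {1, 2, 3, 4, 5, 7} and column 1 has {1, 3, 4}, leaving only 6.
Row 6 already has {1, 4, 5, 7} and column 1 already has {1, 3, 4, 6}, so row 6, column 1 must be 2.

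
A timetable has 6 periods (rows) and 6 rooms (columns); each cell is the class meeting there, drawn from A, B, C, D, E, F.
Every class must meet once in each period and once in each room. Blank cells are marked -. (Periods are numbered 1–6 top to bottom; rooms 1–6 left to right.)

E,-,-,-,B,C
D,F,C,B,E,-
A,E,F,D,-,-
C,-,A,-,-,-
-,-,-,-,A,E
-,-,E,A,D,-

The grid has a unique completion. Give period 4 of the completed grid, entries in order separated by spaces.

C B A E F D

Period 4, room 5: period 4 has {A, C} and room 5 has {A, B, D, E}, leaving only F.
Period 4, room 4: period 4 has {A, C, F} and room 4 has {A, B, D}, leaving only E.
Period 1, room 3: period 1 has {B, C, E} and room 3 has {A, C, E, F}, leaving only D.
Period 1, room 2: period 1 has {B, C, D, E} and room 2 has {E, F}, leaving only A.
Period 1, room 4: period 1 has {A, B, C, D, E} and room 4 has {A, B, D, E}, leaving only F.
Period 2, room 6: period 2 has {B, C, D, E, F} and room 6 has {C, E}, leaving only A.
Period 3, room 5: period 3 has {A, D, E, F} and room 5 has {A, B, D, E, F}, leaving only C.
Period 3, room 6: period 3 has {A, C, D, E, F} and room 6 has {A, C, E}, leaving only B.
Period 4, room 6: period 4 has {A, C, E, F} and room 6 has {A, B, C, E}, leaving only D.
Period 4, room 2: period 4 has {A, C, D, E, F} and room 2 has {A, E, F}, leaving only B.
So period 4 reads: C B A E F D.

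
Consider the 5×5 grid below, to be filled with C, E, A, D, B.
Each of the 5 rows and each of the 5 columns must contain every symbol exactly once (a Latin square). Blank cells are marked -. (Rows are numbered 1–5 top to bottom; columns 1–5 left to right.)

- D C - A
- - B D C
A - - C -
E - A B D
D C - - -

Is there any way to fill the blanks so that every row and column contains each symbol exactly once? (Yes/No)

Row 2, column 1: row 2 together with column 1 already contain {C, E, A, D, B} — every symbol — so nothing can go there. The grid has no valid completion.

No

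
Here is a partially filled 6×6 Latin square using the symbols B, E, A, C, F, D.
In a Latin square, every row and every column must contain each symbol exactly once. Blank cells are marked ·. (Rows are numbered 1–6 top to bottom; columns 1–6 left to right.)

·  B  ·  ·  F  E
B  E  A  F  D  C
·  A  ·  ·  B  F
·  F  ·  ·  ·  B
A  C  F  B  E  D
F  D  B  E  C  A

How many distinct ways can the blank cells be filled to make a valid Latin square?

Row 1, column 1: eliminating its row and column leaves {C, D}.
Row 1, column 3: eliminating its row and column leaves {C, D}.
Row 1, column 4: eliminating its row and column leaves {A, C, D}.
Row 3, column 1: eliminating its row and column leaves {E, C, D}.
Row 3, column 3: eliminating its row and column leaves {E, C, D}.
Row 3, column 4: eliminating its row and column leaves {C, D}.
Row 4, column 1: eliminating its row and column leaves {E, C, D}.
Row 4, column 3: eliminating its row and column leaves {E, C, D}.
Row 4, column 4: eliminating its row and column leaves {A, C, D}.
Row 4, column 5: eliminating its row and column leaves {A}.
Enumerating the assignments across these blanks that avoid any row or column repeat gives 4 completions.

4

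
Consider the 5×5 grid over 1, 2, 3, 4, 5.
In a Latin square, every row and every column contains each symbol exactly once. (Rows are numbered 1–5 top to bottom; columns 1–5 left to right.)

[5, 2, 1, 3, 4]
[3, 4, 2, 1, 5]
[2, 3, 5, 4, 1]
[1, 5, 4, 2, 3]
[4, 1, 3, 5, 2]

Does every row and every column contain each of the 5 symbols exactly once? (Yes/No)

Each row is a permutation of the 5 symbols, and so is each column.

Yes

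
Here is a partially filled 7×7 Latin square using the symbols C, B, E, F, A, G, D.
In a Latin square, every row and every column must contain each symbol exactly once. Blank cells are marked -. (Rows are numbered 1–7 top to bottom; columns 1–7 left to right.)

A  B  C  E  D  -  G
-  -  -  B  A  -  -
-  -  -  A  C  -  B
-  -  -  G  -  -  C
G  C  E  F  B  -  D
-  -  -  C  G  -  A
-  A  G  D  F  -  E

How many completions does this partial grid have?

6

Row 1, column 6: eliminating its row and column leaves {F}.
Row 2, column 1: eliminating its row and column leaves {C, E, F, D}.
Row 2, column 2: eliminating its row and column leaves {E, F, G, D}.
Row 2, column 3: eliminating its row and column leaves {F, D}.
Row 2, column 6: eliminating its row and column leaves {C, E, F, G, D}.
Row 2, column 7: eliminating its row and column leaves {F}.
Row 3, column 1: eliminating its row and column leaves {E, F, D}.
Row 3, column 2: eliminating its row and column leaves {E, F, G, D}.
Row 3, column 3: eliminating its row and column leaves {F, D}.
Row 3, column 6: eliminating its row and column leaves {E, F, G, D}.
Row 4, column 1: eliminating its row and column leaves {B, E, F, D}.
Row 4, column 2: eliminating its row and column leaves {E, F, D}.
Row 4, column 3: eliminating its row and column leaves {B, F, A, D}.
Row 4, column 5: eliminating its row and column leaves {E}.
Row 4, column 6: eliminating its row and column leaves {B, E, F, A, D}.
Row 5, column 6: eliminating its row and column leaves {A}.
Row 6, column 1: eliminating its row and column leaves {B, E, F, D}.
Row 6, column 2: eliminating its row and column leaves {E, F, D}.
Row 6, column 3: eliminating its row and column leaves {B, F, D}.
Row 6, column 6: eliminating its row and column leaves {B, E, F, D}.
Row 7, column 1: eliminating its row and column leaves {C, B}.
Row 7, column 6: eliminating its row and column leaves {C, B}.
Enumerating the assignments across these blanks that avoid any row or column repeat gives 6 completions.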